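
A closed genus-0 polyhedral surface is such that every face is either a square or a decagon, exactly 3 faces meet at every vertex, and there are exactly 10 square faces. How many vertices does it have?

20

Let x be the number of decagons; then F = 10 + x.
Edge–face incidences: 2E = 4·10 + 10·x = 40 + 10x.
Every vertex has degree 3, so 3V = 2E.
Euler: V − E + F = 2 ⇒ (2E)/3 − E + (10 + x) = 2.
Multiply by 6: 2·(2E) − 3·(2E) + 6·(10 + x) = 12, i.e. 60 + 6x − (40 + 10x) = 12.
Collecting terms: −4x + 20 = 12, so −4x = −8, so x = 2.
Then 2E = 40 + 10·2 = 60, so E = 30, V = 2E/3 = 20, F = 10 + 2 = 12.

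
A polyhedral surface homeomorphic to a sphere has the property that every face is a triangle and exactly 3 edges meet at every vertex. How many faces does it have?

4

Each face has 3 edges and each edge borders two faces, so 2E = 3F.
Each vertex has degree 3, so 3V = 2E and hence V = 3F/3.
Euler: V − E + F = 2 ⇒ (3F/3) − (3F/2) + F = 2.
Multiply by 6: (6 − 9 + 6)F = 12, i.e. 3F = 12.
So F = 4, E = 3·4/2 = 6, V = 3·4/3 = 4.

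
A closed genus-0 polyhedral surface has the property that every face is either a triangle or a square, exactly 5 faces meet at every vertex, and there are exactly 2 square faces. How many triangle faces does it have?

Let x be the number of triangles; then F = 2 + x.
Edge–face incidences: 2E = 4·2 + 3·x = 8 + 3x.
Every vertex has degree 5, so 5V = 2E.
Euler: V − E + F = 2 ⇒ (2E)/5 − E + (2 + x) = 2.
Multiply by 10: 2·(2E) − 5·(2E) + 10·(2 + x) = 20, i.e. 20 + 10x − 3·(8 + 3x) = 20.
Collecting terms: x − 4 = 20, so x = 24.
Then 2E = 8 + 3·24 = 80, so E = 40, V = 2E/5 = 16, F = 2 + 24 = 26.

24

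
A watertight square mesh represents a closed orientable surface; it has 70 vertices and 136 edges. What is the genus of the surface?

0

Every face is a square and each edge borders two faces, so 4F = 2·136, giving F = 68.
χ = V − E + F = 70 − 136 + 68 = 2.
For a closed orientable surface χ = 2 − 2g, so g = (2 − (2))/2 = 0.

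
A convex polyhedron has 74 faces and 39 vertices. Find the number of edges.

111

Here V − E + F = 2.
E = V + F − (2) = 39 + 74 − (2) = 111.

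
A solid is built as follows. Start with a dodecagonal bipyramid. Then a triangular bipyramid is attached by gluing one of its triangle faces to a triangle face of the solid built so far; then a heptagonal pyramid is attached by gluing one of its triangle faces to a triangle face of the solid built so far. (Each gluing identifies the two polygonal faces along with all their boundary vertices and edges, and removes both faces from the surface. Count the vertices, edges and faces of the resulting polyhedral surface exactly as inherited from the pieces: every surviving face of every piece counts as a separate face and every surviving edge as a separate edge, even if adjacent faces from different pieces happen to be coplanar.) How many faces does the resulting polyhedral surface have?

A dodecagonal bipyramid: V=14, E=36, F=24.
Attach a triangular bipyramid (V=5, E=9, F=6) along a 3-gon: merge 3 vertices and 3 edges, delete both glued faces → V=16, E=42, F=28.
Attach a heptagonal pyramid (V=8, E=14, F=8) along a 3-gon: merge 3 vertices and 3 edges, delete both glued faces → V=21, E=53, F=34.
Check: V − E + F = 21 − 53 + 34 = 2.

34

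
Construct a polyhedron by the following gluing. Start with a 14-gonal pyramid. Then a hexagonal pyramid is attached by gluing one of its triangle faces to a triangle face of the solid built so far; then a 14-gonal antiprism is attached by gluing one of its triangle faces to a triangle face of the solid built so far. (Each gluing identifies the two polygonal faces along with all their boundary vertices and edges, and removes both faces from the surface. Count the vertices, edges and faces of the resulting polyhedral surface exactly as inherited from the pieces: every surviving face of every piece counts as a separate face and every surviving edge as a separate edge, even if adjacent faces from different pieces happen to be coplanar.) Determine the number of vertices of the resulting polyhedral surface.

44

A 14-gonal pyramid: V=15, E=28, F=15.
Attach a hexagonal pyramid (V=7, E=12, F=7) along a 3-gon: merge 3 vertices and 3 edges, delete both glued faces → V=19, E=37, F=20.
Attach a 14-gonal antiprism (V=28, E=56, F=30) along a 3-gon: merge 3 vertices and 3 edges, delete both glued faces → V=44, E=90, F=48.
Check: V − E + F = 44 − 90 + 48 = 2.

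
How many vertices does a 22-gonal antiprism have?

44

An antiprism on an n-gon has two n-gon caps and 2n triangles: V = 2·22 = 44, E = 4·22 = 88, F = 2·22 + 2 = 46.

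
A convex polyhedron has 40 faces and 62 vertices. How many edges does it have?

100

Here V − E + F = 2.
E = V + F − (2) = 62 + 40 − (2) = 100.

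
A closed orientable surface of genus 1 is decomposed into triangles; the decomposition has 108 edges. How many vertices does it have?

χ = 2 − 2·1 = 0, and every face is a triangle so 3F = 2E.
F = 2E/3 = 72. Then V = 0 + E − F = 0 + 108 − 72 = 36.

36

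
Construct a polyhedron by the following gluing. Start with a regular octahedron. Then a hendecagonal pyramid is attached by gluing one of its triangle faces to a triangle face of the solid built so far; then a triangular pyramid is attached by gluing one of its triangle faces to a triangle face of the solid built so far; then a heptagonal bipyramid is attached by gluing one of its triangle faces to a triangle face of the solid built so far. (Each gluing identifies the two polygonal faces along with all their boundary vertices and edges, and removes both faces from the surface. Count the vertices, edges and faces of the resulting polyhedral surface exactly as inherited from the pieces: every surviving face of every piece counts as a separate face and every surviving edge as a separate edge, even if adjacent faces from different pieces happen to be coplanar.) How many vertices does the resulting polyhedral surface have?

A regular octahedron: V=6, E=12, F=8.
Attach a hendecagonal pyramid (V=12, E=22, F=12) along a 3-gon: merge 3 vertices and 3 edges, delete both glued faces → V=15, E=31, F=18.
Attach a triangular pyramid (V=4, E=6, F=4) along a 3-gon: merge 3 vertices and 3 edges, delete both glued faces → V=16, E=34, F=20.
Attach a heptagonal bipyramid (V=9, E=21, F=14) along a 3-gon: merge 3 vertices and 3 edges, delete both glued faces → V=22, E=52, F=32.
Check: V − E + F = 22 − 52 + 32 = 2.

22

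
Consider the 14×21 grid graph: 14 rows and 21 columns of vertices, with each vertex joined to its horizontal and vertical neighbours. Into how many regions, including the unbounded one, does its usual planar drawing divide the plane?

261

The grid has V = 14·21 = 294 vertices and E = 14·20 + 21·13 = 553 edges.
F = 2 − V + E = 2 − 294 + 553 = 261.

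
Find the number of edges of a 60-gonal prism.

A prism on an n-gon has two n-gon bases and n rectangular sides: V = 2·60 = 120, E = 3·60 = 180, F = 60 + 2 = 62.
Check: V − E + F = 120 − 180 + 62 = 2.

180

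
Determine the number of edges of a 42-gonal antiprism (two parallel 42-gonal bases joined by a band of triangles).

An antiprism on an n-gon has two n-gon caps and 2n triangles: V = 2·42 = 84, E = 4·42 = 168, F = 2·42 + 2 = 86.

168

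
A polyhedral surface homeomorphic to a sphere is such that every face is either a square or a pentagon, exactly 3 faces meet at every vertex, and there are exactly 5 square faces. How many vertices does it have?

10

Let x be the number of pentagons; then F = 5 + x.
Edge–face incidences: 2E = 4·5 + 5·x = 20 + 5x.
Every vertex has degree 3, so 3V = 2E.
Euler: V − E + F = 2 ⇒ (2E)/3 − E + (5 + x) = 2.
Multiply by 6: 2·(2E) − 3·(2E) + 6·(5 + x) = 12, i.e. 30 + 6x − (20 + 5x) = 12.
Collecting terms: x + 10 = 12, so x = 2.
Then 2E = 20 + 5·2 = 30, so E = 15, V = 2E/3 = 10, F = 5 + 2 = 7.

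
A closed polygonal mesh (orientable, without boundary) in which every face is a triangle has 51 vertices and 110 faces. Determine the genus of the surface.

3

Every face is a triangle, so 2E = 3·110 = 330, giving E = 165.
χ = V − E + F = 51 − 165 + 110 = -4.
For a closed orientable surface χ = 2 − 2g, so g = (2 − (-4))/2 = 3.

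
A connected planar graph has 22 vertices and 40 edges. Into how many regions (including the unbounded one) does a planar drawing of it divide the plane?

20

Euler's formula for a connected plane graph: V − E + F = 2, so F = 2 − 22 + 40 = 20.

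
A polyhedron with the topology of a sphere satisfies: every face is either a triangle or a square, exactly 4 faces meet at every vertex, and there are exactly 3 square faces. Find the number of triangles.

8

Let x be the number of triangles; then F = 3 + x.
Edge–face incidences: 2E = 4·3 + 3·x = 12 + 3x.
Every vertex has degree 4, so 4V = 2E.
Euler: V − E + F = 2 ⇒ (2E)/4 − E + (3 + x) = 2.
Multiply by 8: 2·(2E) − 4·(2E) + 8·(3 + x) = 16, i.e. 24 + 8x − 2·(12 + 3x) = 16.
Collecting terms: 2x = 16, so x = 8.
Then 2E = 12 + 3·8 = 36, so E = 18, V = 2E/4 = 9, F = 3 + 8 = 11.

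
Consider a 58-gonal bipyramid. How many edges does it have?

A bipyramid over an n-gon has 2n triangular faces and n + 2 vertices: V = 58 + 2 = 60, E = 3·58 = 174, F = 2·58 = 116.

174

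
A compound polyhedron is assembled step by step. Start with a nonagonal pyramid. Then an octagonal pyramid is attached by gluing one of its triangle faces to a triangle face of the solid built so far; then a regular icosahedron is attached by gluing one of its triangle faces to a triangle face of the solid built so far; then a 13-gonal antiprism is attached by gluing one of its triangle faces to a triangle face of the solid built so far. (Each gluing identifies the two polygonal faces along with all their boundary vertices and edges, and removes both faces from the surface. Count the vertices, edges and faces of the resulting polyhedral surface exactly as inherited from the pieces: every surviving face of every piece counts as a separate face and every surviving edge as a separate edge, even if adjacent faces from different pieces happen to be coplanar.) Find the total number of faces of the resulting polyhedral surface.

A nonagonal pyramid: V=10, E=18, F=10.
Attach an octagonal pyramid (V=9, E=16, F=9) along a 3-gon: merge 3 vertices and 3 edges, delete both glued faces → V=16, E=31, F=17.
Attach a regular icosahedron (V=12, E=30, F=20) along a 3-gon: merge 3 vertices and 3 edges, delete both glued faces → V=25, E=58, F=35.
Attach a 13-gonal antiprism (V=26, E=52, F=28) along a 3-gon: merge 3 vertices and 3 edges, delete both glued faces → V=48, E=107, F=61.
Check: V − E + F = 48 − 107 + 61 = 2.

61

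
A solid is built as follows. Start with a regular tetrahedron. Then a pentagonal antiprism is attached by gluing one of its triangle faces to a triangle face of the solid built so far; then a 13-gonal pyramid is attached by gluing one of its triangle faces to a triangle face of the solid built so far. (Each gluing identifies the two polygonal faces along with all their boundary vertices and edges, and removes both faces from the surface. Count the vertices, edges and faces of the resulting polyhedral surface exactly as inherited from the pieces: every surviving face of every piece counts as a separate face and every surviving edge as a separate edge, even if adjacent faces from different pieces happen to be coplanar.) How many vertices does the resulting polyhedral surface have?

22

A regular tetrahedron: V=4, E=6, F=4.
Attach a pentagonal antiprism (V=10, E=20, F=12) along a 3-gon: merge 3 vertices and 3 edges, delete both glued faces → V=11, E=23, F=14.
Attach a 13-gonal pyramid (V=14, E=26, F=14) along a 3-gon: merge 3 vertices and 3 edges, delete both glued faces → V=22, E=46, F=26.
Check: V − E + F = 22 − 46 + 26 = 2.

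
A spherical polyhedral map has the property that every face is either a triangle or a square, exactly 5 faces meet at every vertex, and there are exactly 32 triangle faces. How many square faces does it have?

Let x be the number of squares; then F = 32 + x.
Edge–face incidences: 2E = 3·32 + 4·x = 96 + 4x.
Every vertex has degree 5, so 5V = 2E.
Euler: V − E + F = 2 ⇒ (2E)/5 − E + (32 + x) = 2.
Multiply by 10: 2·(2E) − 5·(2E) + 10·(32 + x) = 20, i.e. 320 + 10x − 3·(96 + 4x) = 20.
Collecting terms: −2x + 32 = 20, so −2x = −12, so x = 6.
Then 2E = 96 + 4·6 = 120, so E = 60, V = 2E/5 = 24, F = 32 + 6 = 38.

6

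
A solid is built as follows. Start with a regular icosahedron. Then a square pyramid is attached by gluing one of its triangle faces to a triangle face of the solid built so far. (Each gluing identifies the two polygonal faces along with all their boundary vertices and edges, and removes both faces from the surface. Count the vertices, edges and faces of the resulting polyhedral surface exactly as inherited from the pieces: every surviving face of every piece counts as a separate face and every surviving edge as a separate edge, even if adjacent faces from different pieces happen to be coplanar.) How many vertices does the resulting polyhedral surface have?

14

A regular icosahedron: V=12, E=30, F=20.
Attach a square pyramid (V=5, E=8, F=5) along a 3-gon: merge 3 vertices and 3 edges, delete both glued faces → V=14, E=35, F=23.
Check: V − E + F = 14 − 35 + 23 = 2.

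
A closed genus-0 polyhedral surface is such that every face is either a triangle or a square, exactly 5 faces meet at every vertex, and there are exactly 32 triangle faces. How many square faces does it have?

Let x be the number of squares; then F = 32 + x.
Edge–face incidences: 2E = 3·32 + 4·x = 96 + 4x.
Every vertex has degree 5, so 5V = 2E.
Euler: V − E + F = 2 ⇒ (2E)/5 − E + (32 + x) = 2.
Multiply by 10: 2·(2E) − 5·(2E) + 10·(32 + x) = 20, i.e. 320 + 10x − 3·(96 + 4x) = 20.
Collecting terms: −2x + 32 = 20, so −2x = −12, so x = 6.
Then 2E = 96 + 4·6 = 120, so E = 60, V = 2E/5 = 24, F = 32 + 6 = 38.

6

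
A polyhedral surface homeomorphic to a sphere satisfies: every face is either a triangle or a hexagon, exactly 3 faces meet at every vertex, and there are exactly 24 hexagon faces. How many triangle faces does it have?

Let x be the number of triangles; then F = 24 + x.
Edge–face incidences: 2E = 6·24 + 3·x = 144 + 3x.
Every vertex has degree 3, so 3V = 2E.
Euler: V − E + F = 2 ⇒ (2E)/3 − E + (24 + x) = 2.
Multiply by 6: 2·(2E) − 3·(2E) + 6·(24 + x) = 12, i.e. 144 + 6x − (144 + 3x) = 12.
Collecting terms: 3x = 12, so x = 4.
Then 2E = 144 + 3·4 = 156, so E = 78, V = 2E/3 = 52, F = 24 + 4 = 28.

4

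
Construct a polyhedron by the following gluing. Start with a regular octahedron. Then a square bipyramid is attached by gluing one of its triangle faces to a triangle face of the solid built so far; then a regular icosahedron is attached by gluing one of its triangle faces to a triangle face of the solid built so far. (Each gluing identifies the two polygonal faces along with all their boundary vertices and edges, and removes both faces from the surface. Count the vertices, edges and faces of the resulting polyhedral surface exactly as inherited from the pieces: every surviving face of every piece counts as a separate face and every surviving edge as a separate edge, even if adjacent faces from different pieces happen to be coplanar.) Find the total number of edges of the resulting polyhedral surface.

48

A regular octahedron: V=6, E=12, F=8.
Attach a square bipyramid (V=6, E=12, F=8) along a 3-gon: merge 3 vertices and 3 edges, delete both glued faces → V=9, E=21, F=14.
Attach a regular icosahedron (V=12, E=30, F=20) along a 3-gon: merge 3 vertices and 3 edges, delete both glued faces → V=18, E=48, F=32.
Check: V − E + F = 18 − 48 + 32 = 2.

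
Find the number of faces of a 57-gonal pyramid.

58

A pyramid on an n-gon base has one n-gon and n triangles: V = 57 + 1 = 58, E = 2·57 = 114, F = 57 + 1 = 58.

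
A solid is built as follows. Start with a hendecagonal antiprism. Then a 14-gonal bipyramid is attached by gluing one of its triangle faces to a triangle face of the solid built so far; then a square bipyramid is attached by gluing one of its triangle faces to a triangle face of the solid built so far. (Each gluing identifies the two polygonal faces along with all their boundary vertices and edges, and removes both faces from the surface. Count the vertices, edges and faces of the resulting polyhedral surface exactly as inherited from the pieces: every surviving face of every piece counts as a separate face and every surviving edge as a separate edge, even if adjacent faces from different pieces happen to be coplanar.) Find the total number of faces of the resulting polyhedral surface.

56

A hendecagonal antiprism: V=22, E=44, F=24.
Attach a 14-gonal bipyramid (V=16, E=42, F=28) along a 3-gon: merge 3 vertices and 3 edges, delete both glued faces → V=35, E=83, F=50.
Attach a square bipyramid (V=6, E=12, F=8) along a 3-gon: merge 3 vertices and 3 edges, delete both glued faces → V=38, E=92, F=56.
Check: V − E + F = 38 − 92 + 56 = 2.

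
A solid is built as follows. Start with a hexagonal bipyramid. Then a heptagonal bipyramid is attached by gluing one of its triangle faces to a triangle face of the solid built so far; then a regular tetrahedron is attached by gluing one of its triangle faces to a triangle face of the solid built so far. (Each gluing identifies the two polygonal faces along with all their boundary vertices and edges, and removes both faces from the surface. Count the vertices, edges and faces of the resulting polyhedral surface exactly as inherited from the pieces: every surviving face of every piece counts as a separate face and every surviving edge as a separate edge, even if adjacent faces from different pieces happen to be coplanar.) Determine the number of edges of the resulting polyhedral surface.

A hexagonal bipyramid: V=8, E=18, F=12.
Attach a heptagonal bipyramid (V=9, E=21, F=14) along a 3-gon: merge 3 vertices and 3 edges, delete both glued faces → V=14, E=36, F=24.
Attach a regular tetrahedron (V=4, E=6, F=4) along a 3-gon: merge 3 vertices and 3 edges, delete both glued faces → V=15, E=39, F=26.
Check: V − E + F = 15 − 39 + 26 = 2.

39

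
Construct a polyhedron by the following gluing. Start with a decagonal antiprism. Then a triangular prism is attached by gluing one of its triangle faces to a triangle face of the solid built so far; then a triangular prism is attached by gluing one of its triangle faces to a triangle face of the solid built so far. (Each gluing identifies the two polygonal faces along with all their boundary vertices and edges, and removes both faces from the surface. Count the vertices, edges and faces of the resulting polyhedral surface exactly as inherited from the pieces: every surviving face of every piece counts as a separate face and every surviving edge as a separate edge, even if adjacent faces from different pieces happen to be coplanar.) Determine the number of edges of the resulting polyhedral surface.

A decagonal antiprism: V=20, E=40, F=22.
Attach a triangular prism (V=6, E=9, F=5) along a 3-gon: merge 3 vertices and 3 edges, delete both glued faces → V=23, E=46, F=25.
Attach a triangular prism (V=6, E=9, F=5) along a 3-gon: merge 3 vertices and 3 edges, delete both glued faces → V=26, E=52, F=28.
Check: V − E + F = 26 − 52 + 28 = 2.

52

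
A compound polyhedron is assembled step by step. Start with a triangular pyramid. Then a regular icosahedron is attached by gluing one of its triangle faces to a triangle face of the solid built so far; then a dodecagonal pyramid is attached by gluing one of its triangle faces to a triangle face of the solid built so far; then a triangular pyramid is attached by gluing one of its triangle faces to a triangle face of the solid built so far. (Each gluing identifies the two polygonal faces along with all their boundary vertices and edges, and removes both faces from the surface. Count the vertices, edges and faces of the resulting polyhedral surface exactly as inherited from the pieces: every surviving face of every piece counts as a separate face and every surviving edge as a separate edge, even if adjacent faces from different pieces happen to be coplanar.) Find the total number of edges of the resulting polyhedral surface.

A triangular pyramid: V=4, E=6, F=4.
Attach a regular icosahedron (V=12, E=30, F=20) along a 3-gon: merge 3 vertices and 3 edges, delete both glued faces → V=13, E=33, F=22.
Attach a dodecagonal pyramid (V=13, E=24, F=13) along a 3-gon: merge 3 vertices and 3 edges, delete both glued faces → V=23, E=54, F=33.
Attach a triangular pyramid (V=4, E=6, F=4) along a 3-gon: merge 3 vertices and 3 edges, delete both glued faces → V=24, E=57, F=35.
Check: V − E + F = 24 − 57 + 35 = 2.

57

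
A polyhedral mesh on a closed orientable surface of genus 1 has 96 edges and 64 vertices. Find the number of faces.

32

For a closed orientable surface of genus 1, χ = 2 − 2·1 = 0.
F = 0 − V + E = 0 − 64 + 96 = 32.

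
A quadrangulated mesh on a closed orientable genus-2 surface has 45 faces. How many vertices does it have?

χ = 2 − 2·2 = -2, and every face is a square so 4F = 2E.
E = 4·45/2 = 90. Then V = -2 + E − F = -2 + 90 − 45 = 43.

43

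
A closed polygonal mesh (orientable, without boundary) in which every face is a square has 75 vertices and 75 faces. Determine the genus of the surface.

1

Every face is a square, so 2E = 4·75 = 300, giving E = 150.
χ = V − E + F = 75 − 150 + 75 = 0.
For a closed orientable surface χ = 2 − 2g, so g = (2 − (0))/2 = 1.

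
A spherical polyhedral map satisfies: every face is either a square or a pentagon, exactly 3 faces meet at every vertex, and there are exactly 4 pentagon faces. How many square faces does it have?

Let x be the number of squares; then F = 4 + x.
Edge–face incidences: 2E = 5·4 + 4·x = 20 + 4x.
Every vertex has degree 3, so 3V = 2E.
Euler: V − E + F = 2 ⇒ (2E)/3 − E + (4 + x) = 2.
Multiply by 6: 2·(2E) − 3·(2E) + 6·(4 + x) = 12, i.e. 24 + 6x − (20 + 4x) = 12.
Collecting terms: 2x + 4 = 12, so 2x = 8, so x = 4.
Then 2E = 20 + 4·4 = 36, so E = 18, V = 2E/3 = 12, F = 4 + 4 = 8.

4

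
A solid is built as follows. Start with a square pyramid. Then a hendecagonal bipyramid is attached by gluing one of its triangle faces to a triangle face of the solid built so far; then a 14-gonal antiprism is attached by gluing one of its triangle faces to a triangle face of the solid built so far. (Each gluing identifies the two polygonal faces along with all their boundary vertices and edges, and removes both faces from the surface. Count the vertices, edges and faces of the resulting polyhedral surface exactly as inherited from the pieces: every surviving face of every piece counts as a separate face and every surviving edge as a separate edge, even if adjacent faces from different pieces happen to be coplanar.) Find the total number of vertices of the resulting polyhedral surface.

40

A square pyramid: V=5, E=8, F=5.
Attach a hendecagonal bipyramid (V=13, E=33, F=22) along a 3-gon: merge 3 vertices and 3 edges, delete both glued faces → V=15, E=38, F=25.
Attach a 14-gonal antiprism (V=28, E=56, F=30) along a 3-gon: merge 3 vertices and 3 edges, delete both glued faces → V=40, E=91, F=53.
Check: V − E + F = 40 − 91 + 53 = 2.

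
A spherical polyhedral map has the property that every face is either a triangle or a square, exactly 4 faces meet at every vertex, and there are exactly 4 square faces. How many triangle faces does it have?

Let x be the number of triangles; then F = 4 + x.
Edge–face incidences: 2E = 4·4 + 3·x = 16 + 3x.
Every vertex has degree 4, so 4V = 2E.
Euler: V − E + F = 2 ⇒ (2E)/4 − E + (4 + x) = 2.
Multiply by 8: 2·(2E) − 4·(2E) + 8·(4 + x) = 16, i.e. 32 + 8x − 2·(16 + 3x) = 16.
Collecting terms: 2x = 16, so x = 8.
Then 2E = 16 + 3·8 = 40, so E = 20, V = 2E/4 = 10, F = 4 + 8 = 12.

8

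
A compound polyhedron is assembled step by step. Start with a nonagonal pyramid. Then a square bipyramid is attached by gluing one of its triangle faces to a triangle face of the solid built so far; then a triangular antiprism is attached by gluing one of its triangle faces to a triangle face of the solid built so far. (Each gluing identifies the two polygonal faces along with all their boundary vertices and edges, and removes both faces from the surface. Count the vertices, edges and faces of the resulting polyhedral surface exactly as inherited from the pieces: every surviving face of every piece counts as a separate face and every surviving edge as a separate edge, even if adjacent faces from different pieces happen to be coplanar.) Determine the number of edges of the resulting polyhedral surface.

36

A nonagonal pyramid: V=10, E=18, F=10.
Attach a square bipyramid (V=6, E=12, F=8) along a 3-gon: merge 3 vertices and 3 edges, delete both glued faces → V=13, E=27, F=16.
Attach a triangular antiprism (V=6, E=12, F=8) along a 3-gon: merge 3 vertices and 3 edges, delete both glued faces → V=16, E=36, F=22.
Check: V − E + F = 16 − 36 + 22 = 2.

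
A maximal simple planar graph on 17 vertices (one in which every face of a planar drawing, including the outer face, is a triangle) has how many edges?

In a plane triangulation 3F = 2E and V − E + F = 2, so E = 3V − 6 = 3·17 − 6 = 45.

45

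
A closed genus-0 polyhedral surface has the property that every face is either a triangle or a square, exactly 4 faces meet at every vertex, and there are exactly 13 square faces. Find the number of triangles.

Let x be the number of triangles; then F = 13 + x.
Edge–face incidences: 2E = 4·13 + 3·x = 52 + 3x.
Every vertex has degree 4, so 4V = 2E.
Euler: V − E + F = 2 ⇒ (2E)/4 − E + (13 + x) = 2.
Multiply by 8: 2·(2E) − 4·(2E) + 8·(13 + x) = 16, i.e. 104 + 8x − 2·(52 + 3x) = 16.
Collecting terms: 2x = 16, so x = 8.
Then 2E = 52 + 3·8 = 76, so E = 38, V = 2E/4 = 19, F = 13 + 8 = 21.

8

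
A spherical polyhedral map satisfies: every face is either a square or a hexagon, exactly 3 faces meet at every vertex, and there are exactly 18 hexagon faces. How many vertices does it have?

Let x be the number of squares; then F = 18 + x.
Edge–face incidences: 2E = 6·18 + 4·x = 108 + 4x.
Every vertex has degree 3, so 3V = 2E.
Euler: V − E + F = 2 ⇒ (2E)/3 − E + (18 + x) = 2.
Multiply by 6: 2·(2E) − 3·(2E) + 6·(18 + x) = 12, i.e. 108 + 6x − (108 + 4x) = 12.
Collecting terms: 2x = 12, so x = 6.
Then 2E = 108 + 4·6 = 132, so E = 66, V = 2E/3 = 44, F = 18 + 6 = 24.

44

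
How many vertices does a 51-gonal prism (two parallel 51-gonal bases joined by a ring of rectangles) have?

A prism on an n-gon has two n-gon bases and n rectangular sides: V = 2·51 = 102, E = 3·51 = 153, F = 51 + 2 = 53.

102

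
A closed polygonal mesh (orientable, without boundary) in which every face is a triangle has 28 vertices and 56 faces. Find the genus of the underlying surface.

1

Every face is a triangle, so 2E = 3·56 = 168, giving E = 84.
χ = V − E + F = 28 − 84 + 56 = 0.
For a closed orientable surface χ = 2 − 2g, so g = (2 − (0))/2 = 1.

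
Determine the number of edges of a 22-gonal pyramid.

44

A pyramid on an n-gon base has one n-gon and n triangles: V = 22 + 1 = 23, E = 2·22 = 44, F = 22 + 1 = 23.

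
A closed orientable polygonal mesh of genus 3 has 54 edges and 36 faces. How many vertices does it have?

For a closed orientable surface of genus 3, χ = 2 − 2·3 = -4.
V = -4 + E − F = -4 + 54 − 36 = 14.

14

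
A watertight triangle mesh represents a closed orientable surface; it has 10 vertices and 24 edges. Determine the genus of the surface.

Every face is a triangle and each edge borders two faces, so 3F = 2·24, giving F = 16.
χ = V − E + F = 10 − 24 + 16 = 2.
For a closed orientable surface χ = 2 − 2g, so g = (2 − (2))/2 = 0.

0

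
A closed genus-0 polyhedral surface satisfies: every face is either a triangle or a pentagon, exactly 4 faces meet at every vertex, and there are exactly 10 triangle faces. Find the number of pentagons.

2

Let x be the number of pentagons; then F = 10 + x.
Edge–face incidences: 2E = 3·10 + 5·x = 30 + 5x.
Every vertex has degree 4, so 4V = 2E.
Euler: V − E + F = 2 ⇒ (2E)/4 − E + (10 + x) = 2.
Multiply by 8: 2·(2E) − 4·(2E) + 8·(10 + x) = 16, i.e. 80 + 8x − 2·(30 + 5x) = 16.
Collecting terms: −2x + 20 = 16, so −2x = −4, so x = 2.
Then 2E = 30 + 5·2 = 40, so E = 20, V = 2E/4 = 10, F = 10 + 2 = 12.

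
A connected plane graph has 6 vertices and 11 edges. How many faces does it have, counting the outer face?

7

Euler's formula for a connected plane graph: V − E + F = 2, so F = 2 − 6 + 11 = 7.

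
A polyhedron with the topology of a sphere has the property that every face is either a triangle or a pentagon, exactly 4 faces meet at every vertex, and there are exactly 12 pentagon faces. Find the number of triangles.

20

Let x be the number of triangles; then F = 12 + x.
Edge–face incidences: 2E = 5·12 + 3·x = 60 + 3x.
Every vertex has degree 4, so 4V = 2E.
Euler: V − E + F = 2 ⇒ (2E)/4 − E + (12 + x) = 2.
Multiply by 8: 2·(2E) − 4·(2E) + 8·(12 + x) = 16, i.e. 96 + 8x − 2·(60 + 3x) = 16.
Collecting terms: 2x − 24 = 16, so 2x = 40, so x = 20.
Then 2E = 60 + 3·20 = 120, so E = 60, V = 2E/4 = 30, F = 12 + 20 = 32.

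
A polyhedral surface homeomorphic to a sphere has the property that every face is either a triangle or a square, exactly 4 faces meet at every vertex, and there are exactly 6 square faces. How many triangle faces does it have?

8

Let x be the number of triangles; then F = 6 + x.
Edge–face incidences: 2E = 4·6 + 3·x = 24 + 3x.
Every vertex has degree 4, so 4V = 2E.
Euler: V − E + F = 2 ⇒ (2E)/4 − E + (6 + x) = 2.
Multiply by 8: 2·(2E) − 4·(2E) + 8·(6 + x) = 16, i.e. 48 + 8x − 2·(24 + 3x) = 16.
Collecting terms: 2x = 16, so x = 8.
Then 2E = 24 + 3·8 = 48, so E = 24, V = 2E/4 = 12, F = 6 + 8 = 14.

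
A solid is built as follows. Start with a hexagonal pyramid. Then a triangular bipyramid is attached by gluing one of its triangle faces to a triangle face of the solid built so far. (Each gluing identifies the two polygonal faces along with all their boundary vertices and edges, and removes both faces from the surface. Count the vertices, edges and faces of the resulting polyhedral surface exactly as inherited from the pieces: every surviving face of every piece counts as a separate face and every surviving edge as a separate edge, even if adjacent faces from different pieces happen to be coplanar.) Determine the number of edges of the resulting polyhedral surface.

18

A hexagonal pyramid: V=7, E=12, F=7.
Attach a triangular bipyramid (V=5, E=9, F=6) along a 3-gon: merge 3 vertices and 3 edges, delete both glued faces → V=9, E=18, F=11.
Check: V − E + F = 9 − 18 + 11 = 2.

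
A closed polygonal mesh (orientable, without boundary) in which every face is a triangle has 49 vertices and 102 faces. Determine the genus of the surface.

2

Every face is a triangle, so 2E = 3·102 = 306, giving E = 153.
χ = V − E + F = 49 − 153 + 102 = -2.
For a closed orientable surface χ = 2 − 2g, so g = (2 − (-2))/2 = 2.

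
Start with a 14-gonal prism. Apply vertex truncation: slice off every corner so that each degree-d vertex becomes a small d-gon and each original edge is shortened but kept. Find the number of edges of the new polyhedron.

126

The base solid has V = 28, E = 42, F = 16.
Truncation replaces each original edge-end by a new vertex, so V′ = 2E = 84.
Each original edge survives, and each old vertex of degree d contributes d new edges; summing degrees gives Σd = 2E, so E′ = E + 2E = 3E = 126.
Each original face survives and each original vertex becomes one new face: F′ = F + V = 44.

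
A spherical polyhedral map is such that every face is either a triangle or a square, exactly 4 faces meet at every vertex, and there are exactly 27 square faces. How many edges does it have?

Let x be the number of triangles; then F = 27 + x.
Edge–face incidences: 2E = 4·27 + 3·x = 108 + 3x.
Every vertex has degree 4, so 4V = 2E.
Euler: V − E + F = 2 ⇒ (2E)/4 − E + (27 + x) = 2.
Multiply by 8: 2·(2E) − 4·(2E) + 8·(27 + x) = 16, i.e. 216 + 8x − 2·(108 + 3x) = 16.
Collecting terms: 2x = 16, so x = 8.
Then 2E = 108 + 3·8 = 132, so E = 66, V = 2E/4 = 33, F = 27 + 8 = 35.

66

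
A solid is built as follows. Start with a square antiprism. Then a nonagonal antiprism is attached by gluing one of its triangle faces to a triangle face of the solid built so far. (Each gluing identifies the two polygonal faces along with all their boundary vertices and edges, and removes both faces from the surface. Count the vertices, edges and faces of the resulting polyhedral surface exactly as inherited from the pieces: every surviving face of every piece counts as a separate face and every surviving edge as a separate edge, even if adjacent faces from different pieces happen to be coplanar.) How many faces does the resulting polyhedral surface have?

A square antiprism: V=8, E=16, F=10.
Attach a nonagonal antiprism (V=18, E=36, F=20) along a 3-gon: merge 3 vertices and 3 edges, delete both glued faces → V=23, E=49, F=28.
Check: V − E + F = 23 − 49 + 28 = 2.

28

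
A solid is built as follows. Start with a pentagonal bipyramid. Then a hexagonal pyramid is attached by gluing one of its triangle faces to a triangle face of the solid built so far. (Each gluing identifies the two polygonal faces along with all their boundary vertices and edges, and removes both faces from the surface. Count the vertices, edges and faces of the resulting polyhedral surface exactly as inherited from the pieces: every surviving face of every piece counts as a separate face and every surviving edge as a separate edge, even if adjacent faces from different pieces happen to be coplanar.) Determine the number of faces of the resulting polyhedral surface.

A pentagonal bipyramid: V=7, E=15, F=10.
Attach a hexagonal pyramid (V=7, E=12, F=7) along a 3-gon: merge 3 vertices and 3 edges, delete both glued faces → V=11, E=24, F=15.
Check: V − E + F = 11 − 24 + 15 = 2.

15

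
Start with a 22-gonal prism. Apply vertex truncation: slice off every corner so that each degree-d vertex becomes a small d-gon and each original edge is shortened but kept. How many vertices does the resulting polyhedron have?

132

The base solid has V = 44, E = 66, F = 24.
Truncation replaces each original edge-end by a new vertex, so V′ = 2E = 132.
Each original edge survives, and each old vertex of degree d contributes d new edges; summing degrees gives Σd = 2E, so E′ = E + 2E = 3E = 198.
Each original face survives and each original vertex becomes one new face: F′ = F + V = 68.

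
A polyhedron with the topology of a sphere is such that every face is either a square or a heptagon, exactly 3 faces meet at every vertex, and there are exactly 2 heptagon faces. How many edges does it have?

Let x be the number of squares; then F = 2 + x.
Edge–face incidences: 2E = 7·2 + 4·x = 14 + 4x.
Every vertex has degree 3, so 3V = 2E.
Euler: V − E + F = 2 ⇒ (2E)/3 − E + (2 + x) = 2.
Multiply by 6: 2·(2E) − 3·(2E) + 6·(2 + x) = 12, i.e. 12 + 6x − (14 + 4x) = 12.
Collecting terms: 2x − 2 = 12, so 2x = 14, so x = 7.
Then 2E = 14 + 4·7 = 42, so E = 21, V = 2E/3 = 14, F = 2 + 7 = 9.

21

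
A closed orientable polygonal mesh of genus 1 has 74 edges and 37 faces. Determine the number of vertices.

37

For a closed orientable surface of genus 1, χ = 2 − 2·1 = 0.
V = 0 + E − F = 0 + 74 − 37 = 37.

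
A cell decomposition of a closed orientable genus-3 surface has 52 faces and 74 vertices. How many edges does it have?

For a closed orientable surface of genus 3, χ = 2 − 2·3 = -4.
E = V + F − (-4) = 74 + 52 − (-4) = 130.

130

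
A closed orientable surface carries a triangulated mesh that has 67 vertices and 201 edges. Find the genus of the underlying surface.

1

Every face is a triangle and each edge borders two faces, so 3F = 2·201, giving F = 134.
χ = V − E + F = 67 − 201 + 134 = 0.
For a closed orientable surface χ = 2 − 2g, so g = (2 − (0))/2 = 1.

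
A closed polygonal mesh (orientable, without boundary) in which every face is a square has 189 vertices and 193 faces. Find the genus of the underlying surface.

Every face is a square, so 2E = 4·193 = 772, giving E = 386.
χ = V − E + F = 189 − 386 + 193 = -4.
For a closed orientable surface χ = 2 − 2g, so g = (2 − (-4))/2 = 3.

3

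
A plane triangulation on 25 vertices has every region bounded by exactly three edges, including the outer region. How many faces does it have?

In a plane triangulation 3F = 2E and V − E + F = 2, so F = 2V − 4 = 2·25 − 4 = 46.

46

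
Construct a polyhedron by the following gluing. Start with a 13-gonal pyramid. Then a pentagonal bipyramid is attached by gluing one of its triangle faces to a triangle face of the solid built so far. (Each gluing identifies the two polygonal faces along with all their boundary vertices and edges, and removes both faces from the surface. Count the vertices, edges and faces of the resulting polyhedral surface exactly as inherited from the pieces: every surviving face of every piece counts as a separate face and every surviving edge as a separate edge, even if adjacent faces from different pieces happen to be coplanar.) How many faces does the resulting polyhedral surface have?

22

A 13-gonal pyramid: V=14, E=26, F=14.
Attach a pentagonal bipyramid (V=7, E=15, F=10) along a 3-gon: merge 3 vertices and 3 edges, delete both glued faces → V=18, E=38, F=22.
Check: V − E + F = 18 − 38 + 22 = 2.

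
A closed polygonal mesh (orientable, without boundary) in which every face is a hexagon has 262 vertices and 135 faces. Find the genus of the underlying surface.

Every face is a hexagon, so 2E = 6·135 = 810, giving E = 405.
χ = V − E + F = 262 − 405 + 135 = -8.
For a closed orientable surface χ = 2 − 2g, so g = (2 − (-8))/2 = 5.

5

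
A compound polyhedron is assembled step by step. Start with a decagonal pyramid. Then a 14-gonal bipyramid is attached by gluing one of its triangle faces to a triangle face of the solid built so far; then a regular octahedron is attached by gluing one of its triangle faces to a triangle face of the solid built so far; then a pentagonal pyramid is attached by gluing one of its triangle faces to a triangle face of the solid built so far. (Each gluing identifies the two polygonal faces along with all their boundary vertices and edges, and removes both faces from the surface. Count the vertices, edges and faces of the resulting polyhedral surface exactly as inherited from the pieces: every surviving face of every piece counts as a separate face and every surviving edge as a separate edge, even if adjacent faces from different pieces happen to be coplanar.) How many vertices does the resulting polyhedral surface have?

30

A decagonal pyramid: V=11, E=20, F=11.
Attach a 14-gonal bipyramid (V=16, E=42, F=28) along a 3-gon: merge 3 vertices and 3 edges, delete both glued faces → V=24, E=59, F=37.
Attach a regular octahedron (V=6, E=12, F=8) along a 3-gon: merge 3 vertices and 3 edges, delete both glued faces → V=27, E=68, F=43.
Attach a pentagonal pyramid (V=6, E=10, F=6) along a 3-gon: merge 3 vertices and 3 edges, delete both glued faces → V=30, E=75, F=47.
Check: V − E + F = 30 − 75 + 47 = 2.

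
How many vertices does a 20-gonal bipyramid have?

A bipyramid over an n-gon has 2n triangular faces and n + 2 vertices: V = 20 + 2 = 22, E = 3·20 = 60, F = 2·20 = 40.
Check: V − E + F = 22 − 60 + 40 = 2.

22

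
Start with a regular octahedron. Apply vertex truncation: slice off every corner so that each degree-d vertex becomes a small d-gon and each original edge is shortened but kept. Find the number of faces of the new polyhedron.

The base solid has V = 6, E = 12, F = 8.
Truncation replaces each original edge-end by a new vertex, so V′ = 2E = 24.
Each original edge survives, and each old vertex of degree d contributes d new edges; summing degrees gives Σd = 2E, so E′ = E + 2E = 3E = 36.
Each original face survives and each original vertex becomes one new face: F′ = F + V = 14.

14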